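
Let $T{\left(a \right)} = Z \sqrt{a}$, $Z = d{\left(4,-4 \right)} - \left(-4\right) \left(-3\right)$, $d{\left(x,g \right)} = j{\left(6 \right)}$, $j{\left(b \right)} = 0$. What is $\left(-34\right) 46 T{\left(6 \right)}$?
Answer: $18768 \sqrt{6} \approx 45972.0$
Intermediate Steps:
$d{\left(x,g \right)} = 0$
$Z = -12$ ($Z = 0 - \left(-4\right) \left(-3\right) = 0 - 12 = -12$)
$T{\left(a \right)} = - 12 \sqrt{a}$
$\left(-34\right) 46 T{\left(6 \right)} = \left(-34\right) 46 \left(- 12 \sqrt{6}\right) = - 1564 \left(- 12 \sqrt{6}\right) = 18768 \sqrt{6}$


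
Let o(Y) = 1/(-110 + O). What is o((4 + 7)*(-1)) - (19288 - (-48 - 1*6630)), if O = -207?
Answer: -8231223/317 ≈ -25966.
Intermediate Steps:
o(Y) = -1/317 (o(Y) = 1/(-110 - 207) = 1/(-317) = -1/317)
o((4 + 7)*(-1)) - (19288 - (-48 - 1*6630)) = -1/317 - (19288 - (-48 - 1*6630)) = -1/317 - (19288 - (-48 - 6630)) = -1/317 - (19288 - 1*(-6678)) = -1/317 - (19288 + 6678) = -1/317 - 1*25966 = -1/317 - 25966 = -8231223/317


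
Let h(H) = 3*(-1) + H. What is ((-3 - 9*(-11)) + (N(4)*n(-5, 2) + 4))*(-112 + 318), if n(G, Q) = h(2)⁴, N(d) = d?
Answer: 21424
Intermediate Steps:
h(H) = -3 + H
n(G, Q) = 1 (n(G, Q) = (-3 + 2)⁴ = (-1)⁴ = 1)
((-3 - 9*(-11)) + (N(4)*n(-5, 2) + 4))*(-112 + 318) = ((-3 - 9*(-11)) + (4*1 + 4))*(-112 + 318) = ((-3 + 99) + (4 + 4))*206 = (96 + 8)*206 = 104*206 = 21424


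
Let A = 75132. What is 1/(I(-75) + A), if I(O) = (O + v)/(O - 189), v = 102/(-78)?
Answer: 429/32231752 ≈ 1.3310e-5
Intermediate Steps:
v = -17/13 (v = 102*(-1/78) = -17/13 ≈ -1.3077)
I(O) = (-17/13 + O)/(-189 + O) (I(O) = (O - 17/13)/(O - 189) = (-17/13 + O)/(-189 + O))
1/(I(-75) + A) = 1/((-17/13 - 75)/(-189 - 75) + 75132) = 1/(-992/13/(-264) + 75132) = 1/(-1/264*(-992/13) + 75132) = 1/(124/429 + 75132) = 1/(32231752/429) = 429/32231752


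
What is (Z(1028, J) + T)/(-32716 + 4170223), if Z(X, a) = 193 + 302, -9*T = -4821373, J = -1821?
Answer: 4825828/37237563 ≈ 0.12960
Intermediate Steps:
T = 4821373/9 (T = -⅑*(-4821373) = 4821373/9 ≈ 5.3571e+5)
Z(X, a) = 495
(Z(1028, J) + T)/(-32716 + 4170223) = (495 + 4821373/9)/(-32716 + 4170223) = (4825828/9)/4137507 = (4825828/9)*(1/4137507) = 4825828/37237563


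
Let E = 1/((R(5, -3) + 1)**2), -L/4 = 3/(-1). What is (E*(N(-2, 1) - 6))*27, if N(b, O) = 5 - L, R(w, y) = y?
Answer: -351/4 ≈ -87.750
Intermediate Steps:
L = 12 (L = -12/(-1) = -12*(-1) = -4*(-3) = 12)
N(b, O) = -7 (N(b, O) = 5 - 1*12 = 5 - 12 = -7)
E = 1/4 (E = 1/((-3 + 1)**2) = 1/((-2)**2) = 1/4 ≈ 0.25000)
(E*(N(-2, 1) - 6))*27 = ((-7 - 6)/4)*27 = ((1/4)*(-13))*27 = -13/4*27 = -351/4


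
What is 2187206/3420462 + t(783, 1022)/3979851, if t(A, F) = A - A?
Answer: 1093603/1710231 ≈ 0.63945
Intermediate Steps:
t(A, F) = 0
2187206/3420462 + t(783, 1022)/3979851 = 2187206/3420462 + 0/3979851 = 2187206*(1/3420462) + 0*(1/3979851) = 1093603/1710231 + 0 = 1093603/1710231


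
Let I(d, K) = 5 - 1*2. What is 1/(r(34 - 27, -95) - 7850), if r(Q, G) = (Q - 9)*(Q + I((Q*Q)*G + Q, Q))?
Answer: -1/7870 ≈ -0.00012706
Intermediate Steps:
I(d, K) = 3 (I(d, K) = 5 - 2 = 3)
r(Q, G) = (-9 + Q)*(3 + Q) (r(Q, G) = (Q - 9)*(Q + 3) = (-9 + Q)*(3 + Q))
1/(r(34 - 27, -95) - 7850) = 1/((-27 + (34 - 27)² - 6*(34 - 27)) - 7850) = 1/((-27 + 7² - 6*7) - 7850) = 1/((-27 + 49 - 42) - 7850) = 1/(-20 - 7850) = 1/(-7870) = -1/7870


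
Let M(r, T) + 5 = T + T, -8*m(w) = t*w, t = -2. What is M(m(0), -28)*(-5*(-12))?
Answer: -3660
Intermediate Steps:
m(w) = w/4 (m(w) = -(-1)*w/4 = w/4)
M(r, T) = -5 + 2*T (M(r, T) = -5 + (T + T) = -5 + 2*T)
M(m(0), -28)*(-5*(-12)) = (-5 + 2*(-28))*(-5*(-12)) = (-5 - 56)*60 = -61*60 = -3660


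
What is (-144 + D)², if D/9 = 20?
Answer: 1296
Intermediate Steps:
D = 180 (D = 9*20 = 180)
(-144 + D)² = (-144 + 180)² = 36² = 1296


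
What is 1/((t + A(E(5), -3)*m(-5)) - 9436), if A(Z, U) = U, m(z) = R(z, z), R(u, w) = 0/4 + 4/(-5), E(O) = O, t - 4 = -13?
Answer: -5/47213 ≈ -0.00010590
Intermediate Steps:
t = -9 (t = 4 - 13 = -9)
R(u, w) = -⅘ (R(u, w) = 0*(¼) + 4*(-⅕) = 0 - ⅘ = -⅘)
m(z) = -⅘
1/((t + A(E(5), -3)*m(-5)) - 9436) = 1/((-9 - 3*(-⅘)) - 9436) = 1/((-9 + 12/5) - 9436) = 1/(-33/5 - 9436) = 1/(-47213/5) = -5/47213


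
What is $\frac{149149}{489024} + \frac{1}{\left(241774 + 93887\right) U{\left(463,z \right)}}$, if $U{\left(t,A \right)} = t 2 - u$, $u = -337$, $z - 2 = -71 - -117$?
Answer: $\frac{7025578236959}{23035195309248} \approx 0.30499$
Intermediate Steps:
$z = 48$ ($z = 2 - -46 = 2 + \left(-71 + 117\right) = 2 + 46 = 48$)
$U{\left(t,A \right)} = 337 + 2 t$ ($U{\left(t,A \right)} = t 2 - -337 = 2 t + 337 = 337 + 2 t$)
$\frac{149149}{489024} + \frac{1}{\left(241774 + 93887\right) U{\left(463,z \right)}} = \frac{149149}{489024} + \frac{1}{\left(241774 + 93887\right) \left(337 + 2 \cdot 463\right)} = 149149 \cdot \frac{1}{489024} + \frac{1}{335661 \left(337 + 926\right)} = \frac{149149}{489024} + \frac{1}{335661 \cdot 1263} = \frac{149149}{489024} + \frac{1}{335661} \cdot \frac{1}{1263} = \frac{149149}{489024} + \frac{1}{423939843} = \frac{7025578236959}{23035195309248}$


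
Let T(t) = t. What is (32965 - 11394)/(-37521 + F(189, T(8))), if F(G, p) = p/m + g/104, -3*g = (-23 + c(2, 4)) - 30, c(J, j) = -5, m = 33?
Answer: -232804/404939 ≈ -0.57491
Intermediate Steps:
g = 58/3 (g = -((-23 - 5) - 30)/3 = -(-28 - 30)/3 = -⅓*(-58) = 58/3 ≈ 19.333)
F(G, p) = 29/156 + p/33 (F(G, p) = p/33 + (58/3)/104 = p*(1/33) + (58/3)*(1/104) = p/33 + 29/156 = 29/156 + p/33)
(32965 - 11394)/(-37521 + F(189, T(8))) = (32965 - 11394)/(-37521 + (29/156 + (1/33)*8)) = 21571/(-37521 + (29/156 + 8/33)) = 21571/(-37521 + 245/572) = 21571/(-21461767/572) = 21571*(-572/21461767) = -232804/404939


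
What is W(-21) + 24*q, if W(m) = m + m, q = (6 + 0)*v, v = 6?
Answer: 822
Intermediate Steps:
q = 36 (q = (6 + 0)*6 = 6*6 = 36)
W(m) = 2*m
W(-21) + 24*q = 2*(-21) + 24*36 = -42 + 864 = 822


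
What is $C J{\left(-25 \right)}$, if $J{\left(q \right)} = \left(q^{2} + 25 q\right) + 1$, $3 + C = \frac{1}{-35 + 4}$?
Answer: $- \frac{94}{31} \approx -3.0323$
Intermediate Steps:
$C = - \frac{94}{31}$ ($C = -3 + \frac{1}{-35 + 4} = -3 + \frac{1}{-31} = -3 - \frac{1}{31} = - \frac{94}{31} \approx -3.0323$)
$J{\left(q \right)} = 1 + q^{2} + 25 q$
$C J{\left(-25 \right)} = - \frac{94 \left(1 + \left(-25\right)^{2} + 25 \left(-25\right)\right)}{31} = - \frac{94 \left(1 + 625 - 625\right)}{31} = \left(- \frac{94}{31}\right) 1 = - \frac{94}{31}$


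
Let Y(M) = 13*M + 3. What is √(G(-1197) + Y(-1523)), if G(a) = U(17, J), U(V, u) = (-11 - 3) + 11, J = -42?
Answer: I*√19799 ≈ 140.71*I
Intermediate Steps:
U(V, u) = -3 (U(V, u) = -14 + 11 = -3)
Y(M) = 3 + 13*M
G(a) = -3
√(G(-1197) + Y(-1523)) = √(-3 + (3 + 13*(-1523))) = √(-3 + (3 - 19799)) = √(-3 - 19796) = √(-19799) = I*√19799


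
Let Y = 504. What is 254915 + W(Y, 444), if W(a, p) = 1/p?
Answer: 113182261/444 ≈ 2.5492e+5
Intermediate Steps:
254915 + W(Y, 444) = 254915 + 1/444 = 113182261/444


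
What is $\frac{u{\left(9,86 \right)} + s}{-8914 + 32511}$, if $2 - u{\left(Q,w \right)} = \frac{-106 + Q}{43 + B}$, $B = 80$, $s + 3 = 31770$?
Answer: $\frac{3907684}{2902431} \approx 1.3463$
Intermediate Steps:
$s = 31767$ ($s = -3 + 31770 = 31767$)
$u{\left(Q,w \right)} = \frac{352}{123} - \frac{Q}{123}$ ($u{\left(Q,w \right)} = 2 - \frac{-106 + Q}{43 + 80} = 2 - \frac{-106 + Q}{123} = 2 - \left(-106 + Q\right) \frac{1}{123} = 2 - \left(- \frac{106}{123} + \frac{Q}{123}\right) = \frac{352}{123} - \frac{Q}{123}$)
$\frac{u{\left(9,86 \right)} + s}{-8914 + 32511} = \frac{\left(\frac{352}{123} - \frac{3}{41}\right) + 31767}{-8914 + 32511} = \frac{\left(\frac{352}{123} - \frac{3}{41}\right) + 31767}{23597} = \left(\frac{343}{123} + 31767\right) \frac{1}{23597} = \frac{3907684}{123} \cdot \frac{1}{23597} = \frac{3907684}{2902431}$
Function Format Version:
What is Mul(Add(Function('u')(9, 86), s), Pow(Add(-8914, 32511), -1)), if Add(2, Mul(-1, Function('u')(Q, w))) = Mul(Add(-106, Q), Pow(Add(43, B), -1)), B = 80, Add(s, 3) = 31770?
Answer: Rational(3907684, 2902431) ≈ 1.3463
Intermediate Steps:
s = 31767 (s = Add(-3, 31770) = 31767)
Function('u')(Q, w) = Add(Rational(352, 123), Mul(Rational(-1, 123), Q)) (Function('u')(Q, w) = Add(2, Mul(-1, Mul(Add(-106, Q), Pow(Add(43, 80), -1)))) = Add(2, Mul(-1, Mul(Add(-106, Q), Pow(123, -1)))) = Add(2, Mul(-1, Mul(Add(-106, Q), Rational(1, 123)))) = Add(2, Mul(-1, Add(Rational(-106, 123), Mul(Rational(1, 123), Q)))) = Add(2, Add(Rational(106, 123), Mul(Rational(-1, 123), Q))) = Add(Rational(352, 123), Mul(Rational(-1, 123), Q)))
Mul(Add(Function('u')(9, 86), s), Pow(Add(-8914, 32511), -1)) = Mul(Add(Add(Rational(352, 123), Mul(Rational(-1, 123), 9)), 31767), Pow(Add(-8914, 32511), -1)) = Mul(Add(Add(Rational(352, 123), Rational(-3, 41)), 31767), Pow(23597, -1)) = Mul(Add(Rational(343, 123), 31767), Rational(1, 23597)) = Mul(Rational(3907684, 123), Rational(1, 23597)) = Rational(3907684, 2902431)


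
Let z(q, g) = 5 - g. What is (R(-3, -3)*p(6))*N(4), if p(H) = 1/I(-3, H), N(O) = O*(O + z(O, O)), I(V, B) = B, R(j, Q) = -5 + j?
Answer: -80/3 ≈ -26.667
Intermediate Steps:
N(O) = 5*O (N(O) = O*(O + (5 - O)) = O*5 = 5*O)
p(H) = 1/H
(R(-3, -3)*p(6))*N(4) = ((-5 - 3)/6)*(5*4) = -8*1/6*20 = -4/3*20 = -80/3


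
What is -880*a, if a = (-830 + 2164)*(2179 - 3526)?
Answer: 1581270240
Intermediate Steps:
a = -1796898 (a = 1334*(-1347) = -1796898)
-880*a = -880*(-1796898) = 1581270240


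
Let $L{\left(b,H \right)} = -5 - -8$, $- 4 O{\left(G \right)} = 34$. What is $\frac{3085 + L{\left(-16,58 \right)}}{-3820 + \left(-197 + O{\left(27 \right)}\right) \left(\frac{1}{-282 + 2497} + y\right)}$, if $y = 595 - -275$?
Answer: $- \frac{13679840}{808940561} \approx -0.016911$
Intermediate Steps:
$y = 870$ ($y = 595 + 275 = 870$)
$O{\left(G \right)} = - \frac{17}{2}$ ($O{\left(G \right)} = \left(- \frac{1}{4}\right) 34 = - \frac{17}{2}$)
$L{\left(b,H \right)} = 3$ ($L{\left(b,H \right)} = -5 + 8 = 3$)
$\frac{3085 + L{\left(-16,58 \right)}}{-3820 + \left(-197 + O{\left(27 \right)}\right) \left(\frac{1}{-282 + 2497} + y\right)} = \frac{3085 + 3}{-3820 + \left(-197 - \frac{17}{2}\right) \left(\frac{1}{-282 + 2497} + 870\right)} = \frac{3088}{-3820 - \frac{411 \left(\frac{1}{2215} + 870\right)}{2}} = \frac{3088}{-3820 - \frac{792017961}{4430}} = \frac{3088}{- \frac{808940561}{4430}} = 3088 \left(- \frac{4430}{808940561}\right) = - \frac{13679840}{808940561}$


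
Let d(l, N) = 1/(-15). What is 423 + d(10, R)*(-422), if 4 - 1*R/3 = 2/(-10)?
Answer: 6767/15 ≈ 451.13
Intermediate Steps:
R = 63/5 (R = 12 - 6/(-10) = 12 - 6*(-1)/10 = 12 - 3*(-⅕) = 12 + ⅗ = 63/5 ≈ 12.600)
d(l, N) = -1/15
423 + d(10, R)*(-422) = 423 - 1/15*(-422) = 423 + 422/15 = 6767/15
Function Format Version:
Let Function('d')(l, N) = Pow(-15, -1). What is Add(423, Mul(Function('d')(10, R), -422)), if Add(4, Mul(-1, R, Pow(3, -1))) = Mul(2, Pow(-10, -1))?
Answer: Rational(6767, 15) ≈ 451.13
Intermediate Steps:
R = Rational(63, 5) (R = Add(12, Mul(-3, Mul(2, Pow(-10, -1)))) = Add(12, Mul(-3, Mul(2, Rational(-1, 10)))) = Add(12, Mul(-3, Rational(-1, 5))) = Add(12, Rational(3, 5)) = Rational(63, 5) ≈ 12.600)
Function('d')(l, N) = Rational(-1, 15)
Add(423, Mul(Function('d')(10, R), -422)) = Add(423, Mul(Rational(-1, 15), -422)) = Add(423, Rational(422, 15)) = Rational(6767, 15)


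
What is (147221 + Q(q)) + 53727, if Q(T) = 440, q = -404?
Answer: 201388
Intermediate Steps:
(147221 + Q(q)) + 53727 = (147221 + 440) + 53727 = 147661 + 53727 = 201388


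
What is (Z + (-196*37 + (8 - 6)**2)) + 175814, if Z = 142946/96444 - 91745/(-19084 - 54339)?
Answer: 596835109908265/3540603906 ≈ 1.6857e+5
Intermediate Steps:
Z = 9671889469/3540603906 (Z = 142946*(1/96444) - 91745/(-73423) = 71473/48222 - 91745*(-1/73423) = 71473/48222 + 91745/73423 = 9671889469/3540603906 ≈ 2.7317)
(Z + (-196*37 + (8 - 6)**2)) + 175814 = (9671889469/3540603906 + (-196*37 + (8 - 6)**2)) + 175814 = (9671889469/3540603906 + (-7252 + 2**2)) + 175814 = (9671889469/3540603906 + (-7252 + 4)) + 175814 = (9671889469/3540603906 - 7248) + 175814 = -25652625221219/3540603906 + 175814 = 596835109908265/3540603906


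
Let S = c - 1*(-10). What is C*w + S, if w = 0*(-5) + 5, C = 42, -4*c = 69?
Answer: 811/4 ≈ 202.75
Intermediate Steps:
c = -69/4 (c = -¼*69 = -69/4 ≈ -17.250)
S = -29/4 (S = -69/4 - 1*(-10) = -69/4 + 10 = -29/4 ≈ -7.2500)
w = 5 (w = 0 + 5 = 5)
C*w + S = 42*5 - 29/4 = 210 - 29/4 = 811/4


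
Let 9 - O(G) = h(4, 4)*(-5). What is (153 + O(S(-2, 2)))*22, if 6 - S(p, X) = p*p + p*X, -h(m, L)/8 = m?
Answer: 44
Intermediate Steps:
h(m, L) = -8*m
S(p, X) = 6 - p**2 - X*p (S(p, X) = 6 - (p*p + p*X) = 6 - (p**2 + X*p) = 6 + (-p**2 - X*p) = 6 - p**2 - X*p)
O(G) = -151 (O(G) = 9 - (-8*4)*(-5) = 9 - (-32)*(-5) = 9 - 1*160 = 9 - 160 = -151)
(153 + O(S(-2, 2)))*22 = (153 - 151)*22 = 2*22 = 44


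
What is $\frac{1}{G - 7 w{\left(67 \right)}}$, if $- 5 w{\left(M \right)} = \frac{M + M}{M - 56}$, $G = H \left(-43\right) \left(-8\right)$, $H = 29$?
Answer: $\frac{55}{549618} \approx 0.00010007$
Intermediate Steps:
$G = 9976$ ($G = 29 \left(-43\right) \left(-8\right) = \left(-1247\right) \left(-8\right) = 9976$)
$w{\left(M \right)} = - \frac{2 M}{5 \left(-56 + M\right)}$ ($w{\left(M \right)} = - \frac{\left(M + M\right) \frac{1}{M - 56}}{5} = - \frac{2 M \frac{1}{-56 + M}}{5} = - \frac{2 M}{5 \left(-56 + M\right)}$)
$\frac{1}{G - 7 w{\left(67 \right)}} = \frac{1}{9976 - 7 \left(\left(-2\right) 67 \frac{1}{-280 + 5 \cdot 67}\right)} = \frac{1}{9976 - 7 \left(\left(-2\right) 67 \frac{1}{-280 + 335}\right)} = \frac{1}{9976 - 7 \left(\left(-2\right) 67 \cdot \frac{1}{55}\right)} = \frac{1}{9976 - - \frac{938}{55}} = \frac{1}{9976 + \frac{938}{55}} = \frac{1}{\frac{549618}{55}} = \frac{55}{549618}$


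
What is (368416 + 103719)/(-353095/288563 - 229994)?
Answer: -136240692005/66368111717 ≈ -2.0528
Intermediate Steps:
(368416 + 103719)/(-353095/288563 - 229994) = 472135/(-353095*1/288563 - 229994) = 472135/(-353095/288563 - 229994) = 472135/(-66368111717/288563) = 472135*(-288563/66368111717) = -136240692005/66368111717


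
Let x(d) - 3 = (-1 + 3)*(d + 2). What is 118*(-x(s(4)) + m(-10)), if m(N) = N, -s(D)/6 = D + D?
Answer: 9322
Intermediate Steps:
s(D) = -12*D (s(D) = -6*(D + D) = -12*D)
x(d) = 7 + 2*d (x(d) = 3 + (-1 + 3)*(d + 2) = 3 + 2*(2 + d) = 3 + (4 + 2*d) = 7 + 2*d)
118*(-x(s(4)) + m(-10)) = 118*(-(7 + 2*(-12*4)) - 10) = 118*(-(7 + 2*(-48)) - 10) = 118*(-(7 - 96) - 10) = 118*(-1*(-89) - 10) = 118*(89 - 10) = 118*79 = 9322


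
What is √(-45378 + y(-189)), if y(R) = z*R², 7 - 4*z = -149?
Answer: 3*√149749 ≈ 1160.9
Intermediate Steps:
z = 39 (z = 7/4 - ¼*(-149) = 7/4 + 149/4 = 39)
y(R) = 39*R²
√(-45378 + y(-189)) = √(-45378 + 39*(-189)²) = √(-45378 + 39*35721) = √(-45378 + 1393119) = √1347741 = 3*√149749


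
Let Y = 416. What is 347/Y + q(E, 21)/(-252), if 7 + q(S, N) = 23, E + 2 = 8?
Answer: 20197/26208 ≈ 0.77064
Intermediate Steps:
E = 6 (E = -2 + 8 = 6)
q(S, N) = 16 (q(S, N) = -7 + 23 = 16)
347/Y + q(E, 21)/(-252) = 347/416 + 16/(-252) = 347*(1/416) + 16*(-1/252) = 347/416 - 4/63 = 20197/26208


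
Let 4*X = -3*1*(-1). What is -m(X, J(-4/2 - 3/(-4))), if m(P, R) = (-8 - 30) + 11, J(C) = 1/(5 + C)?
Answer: 27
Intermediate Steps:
X = ¾ (X = (-3*1*(-1))/4 = (-3*(-1))/4 = (¼)*3 = ¾ ≈ 0.75000)
m(P, R) = -27 (m(P, R) = -38 + 11 = -27)
-m(X, J(-4/2 - 3/(-4))) = -1*(-27) = 27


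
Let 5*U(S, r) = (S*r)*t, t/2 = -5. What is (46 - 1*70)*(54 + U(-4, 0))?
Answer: -1296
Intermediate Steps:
t = -10 (t = 2*(-5) = -10)
U(S, r) = -2*S*r (U(S, r) = ((S*r)*(-10))/5 = (-10*S*r)/5 = -2*S*r)
(46 - 1*70)*(54 + U(-4, 0)) = (46 - 1*70)*(54 - 2*(-4)*0) = (46 - 70)*(54 + 0) = -24*54 = -1296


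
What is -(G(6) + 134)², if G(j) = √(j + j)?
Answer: -17968 - 536*√3 ≈ -18896.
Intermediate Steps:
G(j) = √2*√j (G(j) = √(2*j) = √2*√j)
-(G(6) + 134)² = -(√2*√6 + 134)² = -(2*√3 + 134)² = -(134 + 2*√3)²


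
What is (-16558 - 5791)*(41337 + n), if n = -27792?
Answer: -302717205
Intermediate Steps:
(-16558 - 5791)*(41337 + n) = (-16558 - 5791)*(41337 - 27792) = -22349*13545 = -302717205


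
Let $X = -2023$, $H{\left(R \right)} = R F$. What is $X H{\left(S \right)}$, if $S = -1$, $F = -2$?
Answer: $-4046$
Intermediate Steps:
$H{\left(R \right)} = - 2 R$ ($H{\left(R \right)} = R \left(-2\right) = - 2 R$)
$X H{\left(S \right)} = - 2023 \left(\left(-2\right) \left(-1\right)\right) = \left(-2023\right) 2 = -4046$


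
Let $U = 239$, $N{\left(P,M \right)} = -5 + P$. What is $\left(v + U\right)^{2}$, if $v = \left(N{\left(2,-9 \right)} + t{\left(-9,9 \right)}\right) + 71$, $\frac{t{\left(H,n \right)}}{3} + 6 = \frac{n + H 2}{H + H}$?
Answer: $\frac{337561}{4} \approx 84390.0$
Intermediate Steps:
$t{\left(H,n \right)} = -18 + \frac{3 \left(n + 2 H\right)}{2 H}$ ($t{\left(H,n \right)} = -18 + 3 \frac{n + H 2}{H + H} = -18 + 3 \frac{n + 2 H}{2 H} = -18 + \frac{3 \left(n + 2 H\right)}{2 H}$)
$v = \frac{103}{2}$ ($v = \left(\left(-5 + 2\right) - \left(15 - \frac{27}{2 \left(-9\right)}\right)\right) + 71 = \left(-3 - \left(15 - - \frac{3}{2}\right)\right) + 71 = \left(-3 - \frac{33}{2}\right) + 71 = - \frac{39}{2} + 71 = \frac{103}{2} \approx 51.5$)
$\left(v + U\right)^{2} = \left(\frac{103}{2} + 239\right)^{2} = \left(\frac{581}{2}\right)^{2} = \frac{337561}{4}$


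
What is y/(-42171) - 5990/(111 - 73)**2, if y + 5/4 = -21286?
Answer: -73955167/20298308 ≈ -3.6434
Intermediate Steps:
y = -85149/4 (y = -5/4 - 21286 = -85149/4 ≈ -21287.)
y/(-42171) - 5990/(111 - 73)**2 = -85149/4/(-42171) - 5990/(111 - 73)**2 = -85149/4*(-1/42171) - 5990/(38**2) = 28383/56228 - 5990/1444 = 28383/56228 - 5990*1/1444 = 28383/56228 - 2995/722 = -73955167/20298308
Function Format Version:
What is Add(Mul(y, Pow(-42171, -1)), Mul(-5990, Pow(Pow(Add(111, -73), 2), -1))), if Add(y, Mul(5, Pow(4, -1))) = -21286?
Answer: Rational(-73955167, 20298308) ≈ -3.6434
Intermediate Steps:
y = Rational(-85149, 4) (y = Add(Rational(-5, 4), -21286) = Rational(-85149, 4) ≈ -21287.)
Add(Mul(y, Pow(-42171, -1)), Mul(-5990, Pow(Pow(Add(111, -73), 2), -1))) = Add(Mul(Rational(-85149, 4), Pow(-42171, -1)), Mul(-5990, Pow(Pow(Add(111, -73), 2), -1))) = Add(Mul(Rational(-85149, 4), Rational(-1, 42171)), Mul(-5990, Pow(Pow(38, 2), -1))) = Add(Rational(28383, 56228), Mul(-5990, Pow(1444, -1))) = Add(Rational(28383, 56228), Mul(-5990, Rational(1, 1444))) = Add(Rational(28383, 56228), Rational(-2995, 722)) = Rational(-73955167, 20298308)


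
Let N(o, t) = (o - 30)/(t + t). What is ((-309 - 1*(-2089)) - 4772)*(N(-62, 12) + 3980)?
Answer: -35690072/3 ≈ -1.1897e+7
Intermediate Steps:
N(o, t) = (-30 + o)/(2*t) (N(o, t) = (-30 + o)/((2*t)) = (-30 + o)*(1/(2*t)) = (-30 + o)/(2*t))
((-309 - 1*(-2089)) - 4772)*(N(-62, 12) + 3980) = ((-309 - 1*(-2089)) - 4772)*((½)*(-30 - 62)/12 + 3980) = ((-309 + 2089) - 4772)*((½)*(1/12)*(-92) + 3980) = (1780 - 4772)*(-23/6 + 3980) = -2992*23857/6 = -35690072/3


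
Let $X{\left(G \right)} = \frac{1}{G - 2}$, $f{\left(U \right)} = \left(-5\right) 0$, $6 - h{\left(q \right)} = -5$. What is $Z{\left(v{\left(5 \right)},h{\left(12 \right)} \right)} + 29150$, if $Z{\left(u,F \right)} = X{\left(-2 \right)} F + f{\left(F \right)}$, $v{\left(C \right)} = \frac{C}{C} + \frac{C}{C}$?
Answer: $\frac{116589}{4} \approx 29147.0$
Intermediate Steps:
$h{\left(q \right)} = 11$ ($h{\left(q \right)} = 6 - -5 = 6 + 5 = 11$)
$f{\left(U \right)} = 0$
$v{\left(C \right)} = 2$ ($v{\left(C \right)} = 1 + 1 = 2$)
$X{\left(G \right)} = \frac{1}{-2 + G}$
$Z{\left(u,F \right)} = - \frac{F}{4}$ ($Z{\left(u,F \right)} = \frac{F}{-2 - 2} + 0 = \frac{F}{-4} + 0 = - \frac{F}{4} + 0 = - \frac{F}{4}$)
$Z{\left(v{\left(5 \right)},h{\left(12 \right)} \right)} + 29150 = \left(- \frac{1}{4}\right) 11 + 29150 = - \frac{11}{4} + 29150 = \frac{116589}{4}$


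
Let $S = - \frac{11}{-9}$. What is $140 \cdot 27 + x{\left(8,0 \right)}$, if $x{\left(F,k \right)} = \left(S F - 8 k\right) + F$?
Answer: $\frac{34180}{9} \approx 3797.8$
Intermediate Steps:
$S = \frac{11}{9}$ ($S = \left(-11\right) \left(- \frac{1}{9}\right) = \frac{11}{9} \approx 1.2222$)
$x{\left(F,k \right)} = - 8 k + \frac{20 F}{9}$ ($x{\left(F,k \right)} = \left(\frac{11 F}{9} - 8 k\right) + F = \left(- 8 k + \frac{11 F}{9}\right) + F = - 8 k + \frac{20 F}{9}$)
$140 \cdot 27 + x{\left(8,0 \right)} = 140 \cdot 27 + \left(\left(-8\right) 0 + \frac{20}{9} \cdot 8\right) = 3780 + \left(0 + \frac{160}{9}\right) = 3780 + \frac{160}{9} = \frac{34180}{9}$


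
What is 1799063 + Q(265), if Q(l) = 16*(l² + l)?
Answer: 2926903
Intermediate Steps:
Q(l) = 16*l + 16*l² (Q(l) = 16*(l + l²) = 16*l + 16*l²)
1799063 + Q(265) = 1799063 + 16*265*(1 + 265) = 1799063 + 16*265*266 = 1799063 + 1127840 = 2926903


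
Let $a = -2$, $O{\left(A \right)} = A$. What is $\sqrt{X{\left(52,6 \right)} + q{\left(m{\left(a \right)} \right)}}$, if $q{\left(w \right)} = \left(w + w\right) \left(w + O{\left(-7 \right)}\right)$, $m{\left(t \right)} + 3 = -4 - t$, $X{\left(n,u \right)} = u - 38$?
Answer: $2 \sqrt{22} \approx 9.3808$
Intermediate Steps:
$X{\left(n,u \right)} = -38 + u$ ($X{\left(n,u \right)} = u - 38 = -38 + u$)
$m{\left(t \right)} = -7 - t$ ($m{\left(t \right)} = -3 - \left(4 + t\right) = -7 - t$)
$q{\left(w \right)} = 2 w \left(-7 + w\right)$ ($q{\left(w \right)} = \left(w + w\right) \left(w - 7\right) = 2 w \left(-7 + w\right)$)
$\sqrt{X{\left(52,6 \right)} + q{\left(m{\left(a \right)} \right)}} = \sqrt{\left(-38 + 6\right) + 2 \left(-7 - -2\right) \left(-7 - 5\right)} = \sqrt{-32 + 2 \left(-7 + 2\right) \left(-7 + \left(-7 + 2\right)\right)} = \sqrt{-32 + 2 \left(-5\right) \left(-7 - 5\right)} = \sqrt{-32 + 2 \left(-5\right) \left(-12\right)} = \sqrt{-32 + 120} = \sqrt{88} = 2 \sqrt{22}$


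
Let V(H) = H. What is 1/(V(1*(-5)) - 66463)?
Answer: -1/66468 ≈ -1.5045e-5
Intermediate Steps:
1/(V(1*(-5)) - 66463) = 1/(1*(-5) - 66463) = 1/(-5 - 66463) = 1/(-66468) = -1/66468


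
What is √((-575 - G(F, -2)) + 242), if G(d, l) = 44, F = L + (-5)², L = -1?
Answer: I*√377 ≈ 19.417*I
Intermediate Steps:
F = 24 (F = -1 + (-5)² = -1 + 25 = 24)
√((-575 - G(F, -2)) + 242) = √((-575 - 1*44) + 242) = √((-575 - 44) + 242) = √(-619 + 242) = √(-377) = I*√377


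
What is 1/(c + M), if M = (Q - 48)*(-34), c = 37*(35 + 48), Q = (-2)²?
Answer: 1/4567 ≈ 0.00021896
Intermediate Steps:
Q = 4
c = 3071 (c = 37*83 = 3071)
M = 1496 (M = (4 - 48)*(-34) = -44*(-34) = 1496)
1/(c + M) = 1/(3071 + 1496) = 1/4567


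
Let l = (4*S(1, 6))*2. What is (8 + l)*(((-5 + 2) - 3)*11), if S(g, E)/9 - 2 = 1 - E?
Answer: 13728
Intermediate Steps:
S(g, E) = 27 - 9*E (S(g, E) = 18 + 9*(1 - E) = 18 + (9 - 9*E) = 27 - 9*E)
l = -216 (l = (4*(27 - 9*6))*2 = (4*(27 - 54))*2 = (4*(-27))*2 = -108*2 = -216)
(8 + l)*(((-5 + 2) - 3)*11) = (8 - 216)*(((-5 + 2) - 3)*11) = -208*(-3 - 3)*11 = -(-1248)*11 = -208*(-66) = 13728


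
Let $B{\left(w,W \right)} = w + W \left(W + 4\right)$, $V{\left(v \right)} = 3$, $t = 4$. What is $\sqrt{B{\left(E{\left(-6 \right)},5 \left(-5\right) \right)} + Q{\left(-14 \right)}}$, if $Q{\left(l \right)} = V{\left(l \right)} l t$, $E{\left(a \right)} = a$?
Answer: $3 \sqrt{39} \approx 18.735$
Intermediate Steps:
$Q{\left(l \right)} = 12 l$ ($Q{\left(l \right)} = 3 l 4 = 12 l$)
$B{\left(w,W \right)} = w + W \left(4 + W\right)$
$\sqrt{B{\left(E{\left(-6 \right)},5 \left(-5\right) \right)} + Q{\left(-14 \right)}} = \sqrt{\left(-6 + \left(5 \left(-5\right)\right)^{2} + 4 \cdot 5 \left(-5\right)\right) + 12 \left(-14\right)} = \sqrt{\left(-6 + \left(-25\right)^{2} + 4 \left(-25\right)\right) - 168} = \sqrt{\left(-6 + 625 - 100\right) - 168} = \sqrt{519 - 168} = \sqrt{351} = 3 \sqrt{39}$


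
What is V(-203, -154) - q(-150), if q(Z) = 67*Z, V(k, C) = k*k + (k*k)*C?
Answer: -6294927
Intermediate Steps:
V(k, C) = k² + C*k² (V(k, C) = k² + k²*C = k² + C*k²)
V(-203, -154) - q(-150) = (-203)²*(1 - 154) - 67*(-150) = 41209*(-153) - 1*(-10050) = -6304977 + 10050 = -6294927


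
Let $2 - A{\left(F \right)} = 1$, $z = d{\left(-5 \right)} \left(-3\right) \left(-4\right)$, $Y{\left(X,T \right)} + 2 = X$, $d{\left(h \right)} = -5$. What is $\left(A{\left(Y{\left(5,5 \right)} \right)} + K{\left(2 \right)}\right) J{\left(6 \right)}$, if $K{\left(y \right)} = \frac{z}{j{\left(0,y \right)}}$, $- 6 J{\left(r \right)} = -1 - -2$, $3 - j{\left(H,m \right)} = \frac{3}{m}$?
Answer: $\frac{13}{2} \approx 6.5$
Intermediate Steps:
$Y{\left(X,T \right)} = -2 + X$
$j{\left(H,m \right)} = 3 - \frac{3}{m}$
$z = -60$ ($z = \left(-5\right) \left(-3\right) \left(-4\right) = 15 \left(-4\right) = -60$)
$J{\left(r \right)} = - \frac{1}{6}$ ($J{\left(r \right)} = - \frac{-1 - -2}{6} = - \frac{-1 + 2}{6} = \left(- \frac{1}{6}\right) 1 = - \frac{1}{6}$)
$A{\left(F \right)} = 1$ ($A{\left(F \right)} = 2 - 1 = 1$)
$K{\left(y \right)} = - \frac{60}{3 - \frac{3}{y}}$
$\left(A{\left(Y{\left(5,5 \right)} \right)} + K{\left(2 \right)}\right) J{\left(6 \right)} = \left(1 - \frac{40}{-1 + 2}\right) \left(- \frac{1}{6}\right) = \left(1 - \frac{40}{1}\right) \left(- \frac{1}{6}\right) = \left(1 - 40 \cdot 1\right) \left(- \frac{1}{6}\right) = \left(1 - 40\right) \left(- \frac{1}{6}\right) = \left(-39\right) \left(- \frac{1}{6}\right) = \frac{13}{2}$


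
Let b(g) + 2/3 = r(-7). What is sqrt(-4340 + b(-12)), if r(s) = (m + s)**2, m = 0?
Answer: 5*I*sqrt(1545)/3 ≈ 65.511*I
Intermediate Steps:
r(s) = s**2 (r(s) = (0 + s)**2 = s**2)
b(g) = 145/3 (b(g) = -2/3 + (-7)**2 = -2/3 + 49 = 145/3)
sqrt(-4340 + b(-12)) = sqrt(-4340 + 145/3) = sqrt(-12875/3) = 5*I*sqrt(1545)/3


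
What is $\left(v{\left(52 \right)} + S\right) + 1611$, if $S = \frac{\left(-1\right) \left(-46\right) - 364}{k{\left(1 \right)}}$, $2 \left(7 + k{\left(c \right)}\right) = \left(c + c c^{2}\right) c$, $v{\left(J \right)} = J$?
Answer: $1716$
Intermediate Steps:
$k{\left(c \right)} = -7 + \frac{c \left(c + c^{3}\right)}{2}$ ($k{\left(c \right)} = -7 + \frac{\left(c + c c^{2}\right) c}{2} = -7 + \frac{\left(c + c^{3}\right) c}{2} = -7 + \frac{c \left(c + c^{3}\right)}{2}$)
$S = 53$ ($S = \frac{\left(-1\right) \left(-46\right) - 364}{-7 + \frac{1^{2}}{2} + \frac{1^{4}}{2}} = \frac{46 - 364}{-7 + \frac{1}{2} \cdot 1 + \frac{1}{2} \cdot 1} = - \frac{318}{-7 + \frac{1}{2} + \frac{1}{2}} = - \frac{318}{-6} = \left(-318\right) \left(- \frac{1}{6}\right) = 53$)
$\left(v{\left(52 \right)} + S\right) + 1611 = \left(52 + 53\right) + 1611 = 105 + 1611 = 1716$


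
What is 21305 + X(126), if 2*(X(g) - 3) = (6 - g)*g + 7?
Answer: 27503/2 ≈ 13752.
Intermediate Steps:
X(g) = 13/2 + g*(6 - g)/2 (X(g) = 3 + ((6 - g)*g + 7)/2 = 3 + (g*(6 - g) + 7)/2 = 3 + (7 + g*(6 - g))/2 = 3 + (7/2 + g*(6 - g)/2) = 13/2 + g*(6 - g)/2)
21305 + X(126) = 21305 + (13/2 + 3*126 - ½*126²) = 21305 + (13/2 + 378 - ½*15876) = 21305 + (13/2 + 378 - 7938) = 21305 - 15107/2 = 27503/2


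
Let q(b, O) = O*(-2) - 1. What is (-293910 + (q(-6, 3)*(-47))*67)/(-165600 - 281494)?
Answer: 271867/447094 ≈ 0.60808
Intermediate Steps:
q(b, O) = -1 - 2*O (q(b, O) = -2*O - 1 = -1 - 2*O)
(-293910 + (q(-6, 3)*(-47))*67)/(-165600 - 281494) = (-293910 + ((-1 - 2*3)*(-47))*67)/(-165600 - 281494) = (-293910 + ((-1 - 6)*(-47))*67)/(-447094) = (-293910 - 7*(-47)*67)*(-1/447094) = (-293910 + 329*67)*(-1/447094) = (-293910 + 22043)*(-1/447094) = -271867*(-1/447094) = 271867/447094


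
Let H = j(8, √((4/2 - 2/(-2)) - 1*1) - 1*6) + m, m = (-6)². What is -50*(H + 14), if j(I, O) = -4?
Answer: -2300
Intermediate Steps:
m = 36
H = 32 (H = -4 + 36 = 32)
-50*(H + 14) = -50*(32 + 14) = -50*46 = -2300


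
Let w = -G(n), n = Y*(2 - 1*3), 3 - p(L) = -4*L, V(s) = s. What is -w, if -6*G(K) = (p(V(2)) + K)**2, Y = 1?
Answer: -50/3 ≈ -16.667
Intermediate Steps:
p(L) = 3 + 4*L (p(L) = 3 - (-4)*L = 3 + 4*L)
n = -1 (n = 1*(2 - 1*3) = 1*(2 - 3) = 1*(-1) = -1)
G(K) = -(11 + K)**2/6 (G(K) = -((3 + 4*2) + K)**2/6 = -((3 + 8) + K)**2/6 = -(11 + K)**2/6)
w = 50/3 (w = -(-1)*(11 - 1)**2/6 = -(-1)*10**2/6 = -(-1)*100/6 = -1*(-50/3) = 50/3 ≈ 16.667)
-w = -1*50/3 = -50/3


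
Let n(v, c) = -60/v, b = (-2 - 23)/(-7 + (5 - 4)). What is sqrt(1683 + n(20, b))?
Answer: 4*sqrt(105) ≈ 40.988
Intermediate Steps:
b = 25/6 (b = -25/(-7 + 1) = -25/(-6) = -25*(-1/6) = 25/6 ≈ 4.1667)
sqrt(1683 + n(20, b)) = sqrt(1683 - 60/20) = sqrt(1683 - 60*1/20) = sqrt(1683 - 3) = sqrt(1680) = 4*sqrt(105)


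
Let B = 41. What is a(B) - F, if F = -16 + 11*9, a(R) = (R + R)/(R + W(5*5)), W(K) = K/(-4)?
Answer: -11209/139 ≈ -80.640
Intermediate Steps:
W(K) = -K/4 (W(K) = K*(-1/4) = -K/4)
a(R) = 2*R/(-25/4 + R) (a(R) = (R + R)/(R - 5*5/4) = (2*R)/(R - 1/4*25) = (2*R)/(R - 25/4) = (2*R)/(-25/4 + R) = 2*R/(-25/4 + R))
F = 83 (F = -16 + 99 = 83)
a(B) - F = 8*41/(-25 + 4*41) - 1*83 = 8*41/(-25 + 164) - 83 = 8*41/139 - 83 = 8*41*(1/139) - 83 = 328/139 - 83 = -11209/139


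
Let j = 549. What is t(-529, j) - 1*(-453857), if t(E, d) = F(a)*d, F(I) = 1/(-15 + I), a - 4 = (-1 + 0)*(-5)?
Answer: 907531/2 ≈ 4.5377e+5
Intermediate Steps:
a = 9 (a = 4 + (-1 + 0)*(-5) = 4 - 1*(-5) = 4 + 5 = 9)
t(E, d) = -d/6 (t(E, d) = d/(-15 + 9) = d/(-6) = -d/6)
t(-529, j) - 1*(-453857) = -⅙*549 - 1*(-453857) = -183/2 + 453857 = 907531/2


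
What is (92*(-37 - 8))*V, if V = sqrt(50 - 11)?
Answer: -4140*sqrt(39) ≈ -25854.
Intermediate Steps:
V = sqrt(39) ≈ 6.2450
(92*(-37 - 8))*V = (92*(-37 - 8))*sqrt(39) = (92*(-45))*sqrt(39) = -4140*sqrt(39)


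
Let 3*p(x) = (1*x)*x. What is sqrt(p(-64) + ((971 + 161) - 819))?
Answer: sqrt(15105)/3 ≈ 40.967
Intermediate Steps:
p(x) = x**2/3 (p(x) = ((1*x)*x)/3 = (x*x)/3 = x**2/3)
sqrt(p(-64) + ((971 + 161) - 819)) = sqrt((1/3)*(-64)**2 + ((971 + 161) - 819)) = sqrt((1/3)*4096 + (1132 - 819)) = sqrt(4096/3 + 313) = sqrt(5035/3) = sqrt(15105)/3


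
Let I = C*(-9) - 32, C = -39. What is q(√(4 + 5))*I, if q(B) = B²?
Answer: 2871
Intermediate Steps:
I = 319 (I = -39*(-9) - 32 = 351 - 32 = 319)
q(√(4 + 5))*I = (√(4 + 5))²*319 = (√9)²*319 = 3²*319 = 9*319 = 2871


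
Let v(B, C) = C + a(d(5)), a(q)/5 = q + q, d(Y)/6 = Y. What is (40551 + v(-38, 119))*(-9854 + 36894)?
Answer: 1107828800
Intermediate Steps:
d(Y) = 6*Y
a(q) = 10*q (a(q) = 5*(q + q) = 5*(2*q) = 10*q)
v(B, C) = 300 + C (v(B, C) = C + 10*(6*5) = C + 10*30 = C + 300 = 300 + C)
(40551 + v(-38, 119))*(-9854 + 36894) = (40551 + (300 + 119))*(-9854 + 36894) = (40551 + 419)*27040 = 40970*27040 = 1107828800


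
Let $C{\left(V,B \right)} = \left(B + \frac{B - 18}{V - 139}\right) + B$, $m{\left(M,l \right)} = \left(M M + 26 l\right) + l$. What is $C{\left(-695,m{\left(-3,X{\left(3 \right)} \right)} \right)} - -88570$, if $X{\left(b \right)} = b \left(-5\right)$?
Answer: $\frac{12201211}{139} \approx 87779.0$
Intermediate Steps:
$X{\left(b \right)} = - 5 b$
$m{\left(M,l \right)} = M^{2} + 27 l$ ($m{\left(M,l \right)} = \left(M^{2} + 26 l\right) + l = M^{2} + 27 l$)
$C{\left(V,B \right)} = 2 B + \frac{-18 + B}{-139 + V}$ ($C{\left(V,B \right)} = \left(B + \frac{-18 + B}{-139 + V}\right) + B = 2 B + \frac{-18 + B}{-139 + V}$)
$C{\left(-695,m{\left(-3,X{\left(3 \right)} \right)} \right)} - -88570 = \frac{-18 - 277 \left(\left(-3\right)^{2} + 27 \left(\left(-5\right) 3\right)\right) + 2 \left(\left(-3\right)^{2} + 27 \left(\left(-5\right) 3\right)\right) \left(-695\right)}{-139 - 695} - -88570 = \frac{-18 - 277 \left(9 + 27 \left(-15\right)\right) + 2 \left(9 + 27 \left(-15\right)\right) \left(-695\right)}{-834} + 88570 = - \frac{-18 - 277 \left(9 - 405\right) + 2 \left(9 - 405\right) \left(-695\right)}{834} + 88570 = - \frac{-18 - -109692 + 2 \left(-396\right) \left(-695\right)}{834} + 88570 = - \frac{-18 + 109692 + 550440}{834} + 88570 = \left(- \frac{1}{834}\right) 660114 + 88570 = - \frac{110019}{139} + 88570 = \frac{12201211}{139}$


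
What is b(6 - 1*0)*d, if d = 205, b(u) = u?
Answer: 1230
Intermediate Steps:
b(6 - 1*0)*d = (6 - 1*0)*205 = (6 + 0)*205 = 6*205 = 1230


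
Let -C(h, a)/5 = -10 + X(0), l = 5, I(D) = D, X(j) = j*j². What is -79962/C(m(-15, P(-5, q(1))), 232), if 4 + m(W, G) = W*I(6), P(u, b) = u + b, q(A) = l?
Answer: -39981/25 ≈ -1599.2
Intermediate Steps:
X(j) = j³
q(A) = 5
P(u, b) = b + u
m(W, G) = -4 + 6*W (m(W, G) = -4 + W*6 = -4 + 6*W)
C(h, a) = 50 (C(h, a) = -5*(-10 + 0³) = -5*(-10 + 0) = -5*(-10) = 50)
-79962/C(m(-15, P(-5, q(1))), 232) = -79962/50 = -79962*1/50 = -39981/25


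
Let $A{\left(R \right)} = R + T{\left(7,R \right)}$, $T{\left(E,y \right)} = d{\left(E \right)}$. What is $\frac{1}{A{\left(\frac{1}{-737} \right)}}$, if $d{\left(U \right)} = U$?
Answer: $\frac{737}{5158} \approx 0.14288$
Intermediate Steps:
$T{\left(E,y \right)} = E$
$A{\left(R \right)} = 7 + R$ ($A{\left(R \right)} = R + 7 = 7 + R$)
$\frac{1}{A{\left(\frac{1}{-737} \right)}} = \frac{1}{7 + \frac{1}{-737}} = \frac{1}{7 - \frac{1}{737}} = \frac{1}{\frac{5158}{737}} = \frac{737}{5158}$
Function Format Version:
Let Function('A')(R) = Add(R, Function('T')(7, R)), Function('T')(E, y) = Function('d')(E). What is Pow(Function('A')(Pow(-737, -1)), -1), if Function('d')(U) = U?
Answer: Rational(737, 5158) ≈ 0.14288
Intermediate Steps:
Function('T')(E, y) = E
Function('A')(R) = Add(7, R) (Function('A')(R) = Add(R, 7) = Add(7, R))
Pow(Function('A')(Pow(-737, -1)), -1) = Pow(Add(7, Pow(-737, -1)), -1) = Pow(Add(7, Rational(-1, 737)), -1) = Pow(Rational(5158, 737), -1) = Rational(737, 5158)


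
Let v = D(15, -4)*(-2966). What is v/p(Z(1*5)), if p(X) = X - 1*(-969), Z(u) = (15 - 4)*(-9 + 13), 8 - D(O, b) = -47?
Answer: -163130/1013 ≈ -161.04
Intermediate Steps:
D(O, b) = 55 (D(O, b) = 8 - 1*(-47) = 8 + 47 = 55)
Z(u) = 44 (Z(u) = 11*4 = 44)
p(X) = 969 + X (p(X) = X + 969 = 969 + X)
v = -163130 (v = 55*(-2966) = -163130)
v/p(Z(1*5)) = -163130/(969 + 44) = -163130/1013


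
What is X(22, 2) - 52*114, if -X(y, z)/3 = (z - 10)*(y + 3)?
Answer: -5328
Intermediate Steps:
X(y, z) = -3*(-10 + z)*(3 + y) (X(y, z) = -3*(z - 10)*(y + 3) = -3*(-10 + z)*(3 + y))
X(22, 2) - 52*114 = (90 - 9*2 + 30*22 - 3*22*2) - 52*114 = (90 - 18 + 660 - 132) - 5928 = 600 - 5928 = -5328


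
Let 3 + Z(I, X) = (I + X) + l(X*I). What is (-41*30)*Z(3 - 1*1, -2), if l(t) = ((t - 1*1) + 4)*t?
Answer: -1230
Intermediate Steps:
l(t) = t*(3 + t) (l(t) = ((t - 1) + 4)*t = ((-1 + t) + 4)*t = (3 + t)*t = t*(3 + t))
Z(I, X) = -3 + I + X + I*X*(3 + I*X) (Z(I, X) = -3 + ((I + X) + (X*I)*(3 + X*I)) = -3 + ((I + X) + (I*X)*(3 + I*X)) = -3 + ((I + X) + I*X*(3 + I*X)) = -3 + (I + X + I*X*(3 + I*X)) = -3 + I + X + I*X*(3 + I*X))
(-41*30)*Z(3 - 1*1, -2) = (-41*30)*(-3 + (3 - 1*1) - 2 + (3 - 1*1)*(-2)*(3 + (3 - 1*1)*(-2))) = -1230*(-3 + (3 - 1) - 2 + (3 - 1)*(-2)*(3 + (3 - 1)*(-2))) = -1230*(-3 + 2 - 2 + 2*(-2)*(3 + 2*(-2))) = -1230*(-3 + 2 - 2 + 2*(-2)*(3 - 4)) = -1230*(-3 + 2 - 2 + 2*(-2)*(-1)) = -1230*(-3 + 2 - 2 + 4) = -1230*1 = -1230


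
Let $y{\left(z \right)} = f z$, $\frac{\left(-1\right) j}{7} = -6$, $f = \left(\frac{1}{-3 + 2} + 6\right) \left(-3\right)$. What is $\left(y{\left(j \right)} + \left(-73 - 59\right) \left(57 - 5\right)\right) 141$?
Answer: $-1056654$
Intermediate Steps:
$f = -15$ ($f = \left(\frac{1}{-1} + 6\right) \left(-3\right) = \left(-1 + 6\right) \left(-3\right) = 5 \left(-3\right) = -15$)
$j = 42$ ($j = \left(-7\right) \left(-6\right) = 42$)
$y{\left(z \right)} = - 15 z$
$\left(y{\left(j \right)} + \left(-73 - 59\right) \left(57 - 5\right)\right) 141 = \left(\left(-15\right) 42 + \left(-73 - 59\right) \left(57 - 5\right)\right) 141 = \left(-630 - 6864\right) 141 = \left(-7494\right) 141 = -1056654$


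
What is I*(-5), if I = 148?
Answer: -740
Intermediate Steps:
I*(-5) = 148*(-5) = -740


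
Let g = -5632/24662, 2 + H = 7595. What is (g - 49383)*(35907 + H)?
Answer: -2408099056500/1121 ≈ -2.1482e+9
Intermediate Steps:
H = 7593 (H = -2 + 7595 = 7593)
g = -256/1121 (g = -5632*1/24662 = -256/1121 ≈ -0.22837)
(g - 49383)*(35907 + H) = (-256/1121 - 49383)*(35907 + 7593) = -55358599/1121*43500 = -2408099056500/1121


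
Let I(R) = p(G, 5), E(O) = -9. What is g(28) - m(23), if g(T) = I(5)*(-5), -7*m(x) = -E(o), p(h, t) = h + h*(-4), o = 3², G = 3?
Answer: 324/7 ≈ 46.286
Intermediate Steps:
o = 9
p(h, t) = -3*h (p(h, t) = h - 4*h = -3*h)
I(R) = -9 (I(R) = -3*3 = -9)
m(x) = -9/7 (m(x) = -(-1)*(-9)/7 = -⅐*9 = -9/7)
g(T) = 45 (g(T) = -9*(-5) = 45)
g(28) - m(23) = 45 - 1*(-9/7) = 45 + 9/7 = 324/7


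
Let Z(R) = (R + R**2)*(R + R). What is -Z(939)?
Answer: -1657635480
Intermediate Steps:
Z(R) = 2*R*(R + R**2) (Z(R) = (R + R**2)*(2*R) = 2*R*(R + R**2))
-Z(939) = -2*939**2*(1 + 939) = -2*881721*940 = -1*1657635480 = -1657635480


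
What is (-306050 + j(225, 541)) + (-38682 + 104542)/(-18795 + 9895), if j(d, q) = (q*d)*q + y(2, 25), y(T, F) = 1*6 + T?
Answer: 327735878/5 ≈ 6.5547e+7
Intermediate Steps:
y(T, F) = 6 + T
j(d, q) = 8 + d*q² (j(d, q) = (q*d)*q + (6 + 2) = (d*q)*q + 8 = d*q² + 8 = 8 + d*q²)
(-306050 + j(225, 541)) + (-38682 + 104542)/(-18795 + 9895) = (-306050 + (8 + 225*541²)) + (-38682 + 104542)/(-18795 + 9895) = (-306050 + (8 + 225*292681)) + 65860/(-8900) = (-306050 + (8 + 65853225)) + 65860*(-1/8900) = (-306050 + 65853233) - 37/5 = 65547183 - 37/5 = 327735878/5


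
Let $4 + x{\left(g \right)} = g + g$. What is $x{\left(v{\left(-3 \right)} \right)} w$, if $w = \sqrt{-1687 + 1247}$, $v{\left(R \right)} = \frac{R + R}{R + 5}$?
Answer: $- 20 i \sqrt{110} \approx - 209.76 i$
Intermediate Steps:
$v{\left(R \right)} = \frac{2 R}{5 + R}$
$x{\left(g \right)} = -4 + 2 g$ ($x{\left(g \right)} = -4 + \left(g + g\right) = -4 + 2 g$)
$w = 2 i \sqrt{110}$ ($w = \sqrt{-440} = 2 i \sqrt{110} \approx 20.976 i$)
$x{\left(v{\left(-3 \right)} \right)} w = \left(-4 + 2 \cdot 2 \left(-3\right) \frac{1}{5 - 3}\right) 2 i \sqrt{110} = \left(-4 + 2 \cdot 2 \left(-3\right) \frac{1}{2}\right) 2 i \sqrt{110} = \left(-4 + 2 \left(-3\right)\right) 2 i \sqrt{110} = \left(-4 - 6\right) 2 i \sqrt{110} = - 10 \cdot 2 i \sqrt{110} = - 20 i \sqrt{110}$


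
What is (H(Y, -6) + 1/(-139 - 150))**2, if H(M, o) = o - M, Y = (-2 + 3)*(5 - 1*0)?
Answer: 10112400/83521 ≈ 121.08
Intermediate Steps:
Y = 5 (Y = 1*(5 + 0) = 1*5 = 5)
(H(Y, -6) + 1/(-139 - 150))**2 = ((-6 - 1*5) + 1/(-139 - 150))**2 = ((-6 - 5) + 1/(-289))**2 = (-11 - 1/289)**2 = (-3180/289)**2 = 10112400/83521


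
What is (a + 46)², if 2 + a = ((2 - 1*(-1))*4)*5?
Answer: 10816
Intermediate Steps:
a = 58 (a = -2 + ((2 - 1*(-1))*4)*5 = -2 + ((2 + 1)*4)*5 = -2 + (3*4)*5 = -2 + 12*5 = -2 + 60 = 58)
(a + 46)² = (58 + 46)² = 104² = 10816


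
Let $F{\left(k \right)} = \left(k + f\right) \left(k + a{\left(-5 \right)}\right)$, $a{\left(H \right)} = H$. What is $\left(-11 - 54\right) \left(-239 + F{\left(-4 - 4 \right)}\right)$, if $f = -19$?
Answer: $-7280$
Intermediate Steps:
$F{\left(k \right)} = \left(-19 + k\right) \left(-5 + k\right)$ ($F{\left(k \right)} = \left(k - 19\right) \left(k - 5\right) = \left(-19 + k\right) \left(-5 + k\right)$)
$\left(-11 - 54\right) \left(-239 + F{\left(-4 - 4 \right)}\right) = \left(-11 - 54\right) \left(-239 + \left(95 + \left(-4 - 4\right)^{2} - 24 \left(-4 - 4\right)\right)\right) = - 65 \left(-239 + \left(95 + \left(-8\right)^{2} - -192\right)\right) = - 65 \left(-239 + \left(95 + 64 + 192\right)\right) = - 65 \left(-239 + 351\right) = \left(-65\right) 112 = -7280$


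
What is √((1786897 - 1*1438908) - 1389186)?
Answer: I*√1041197 ≈ 1020.4*I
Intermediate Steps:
√((1786897 - 1*1438908) - 1389186) = √((1786897 - 1438908) - 1389186) = √(347989 - 1389186) = √(-1041197) = I*√1041197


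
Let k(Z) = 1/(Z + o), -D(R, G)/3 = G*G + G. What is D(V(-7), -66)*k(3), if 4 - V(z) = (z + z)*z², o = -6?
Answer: 4290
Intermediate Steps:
V(z) = 4 - 2*z³ (V(z) = 4 - (z + z)*z² = 4 - 2*z*z² = 4 - 2*z³)
D(R, G) = -3*G - 3*G² (D(R, G) = -3*(G*G + G) = -3*(G² + G) = -3*(G + G²) = -3*G - 3*G²)
k(Z) = 1/(-6 + Z) (k(Z) = 1/(Z - 6) = 1/(-6 + Z))
D(V(-7), -66)*k(3) = (-3*(-66)*(1 - 66))/(-6 + 3) = -3*(-66)*(-65)/(-3) = -12870*(-⅓) = 4290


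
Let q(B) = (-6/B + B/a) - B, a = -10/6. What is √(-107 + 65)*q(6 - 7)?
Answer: 38*I*√42/5 ≈ 49.254*I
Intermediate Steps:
a = -5/3 (a = -10*⅙ = -5/3 ≈ -1.6667)
q(B) = -6/B - 8*B/5 (q(B) = (-6/B + B/(-5/3)) - B = (-6/B + B*(-⅗)) - B = (-6/B - 3*B/5) - B = -6/B - 8*B/5)
√(-107 + 65)*q(6 - 7) = √(-107 + 65)*(-6/(6 - 7) - 8*(6 - 7)/5) = √(-42)*(-6/(-1) - 8/5*(-1)) = (I*√42)*(-6*(-1) + 8/5) = (I*√42)*(6 + 8/5) = (I*√42)*(38/5) = 38*I*√42/5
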